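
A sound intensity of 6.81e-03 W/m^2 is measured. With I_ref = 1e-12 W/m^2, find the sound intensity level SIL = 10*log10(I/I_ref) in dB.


I / I_ref = 6.81e-03 / 1e-12 = 6.81e+09
SIL = 10 * log10(6.81e+09) = 98.331 dB


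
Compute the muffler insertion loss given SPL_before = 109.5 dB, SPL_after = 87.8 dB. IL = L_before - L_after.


Insertion loss = SPL without muffler - SPL with muffler
IL = 109.5 - 87.8 = 21.7 dB


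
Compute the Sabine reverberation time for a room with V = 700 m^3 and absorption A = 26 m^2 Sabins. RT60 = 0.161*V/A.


RT60 = 0.161 * 700 / 26 = 4.3346 s


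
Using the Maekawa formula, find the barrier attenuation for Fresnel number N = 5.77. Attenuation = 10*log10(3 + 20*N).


3 + 20*N = 3 + 20*5.77 = 118.4
Att = 10*log10(118.4) = 20.734 dB


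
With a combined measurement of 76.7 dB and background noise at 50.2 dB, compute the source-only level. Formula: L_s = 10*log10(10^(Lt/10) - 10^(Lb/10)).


10^(76.7/10) = 4.67735e+07
10^(50.2/10) = 104713
Difference = 4.67735e+07 - 104713 = 4.66688e+07
L_source = 10*log10(4.66688e+07) = 76.69 dB


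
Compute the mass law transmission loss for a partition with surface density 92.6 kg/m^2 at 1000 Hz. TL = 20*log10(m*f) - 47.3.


m * f = 92.6 * 1000 = 92600
20*log10(92600) = 99.3322 dB
TL = 99.3322 - 47.3 = 52.032 dB


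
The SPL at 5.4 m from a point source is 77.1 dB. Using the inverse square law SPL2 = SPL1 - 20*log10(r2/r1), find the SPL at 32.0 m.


r2/r1 = 32.0/5.4 = 5.92593
Correction = 20*log10(5.92593) = 15.4551 dB
SPL2 = 77.1 - 15.4551 = 61.645 dB


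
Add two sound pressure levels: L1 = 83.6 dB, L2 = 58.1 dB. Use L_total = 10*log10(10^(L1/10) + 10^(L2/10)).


10^(83.6/10) = 2.29087e+08
10^(58.1/10) = 645654
Sum = 2.29087e+08 + 645654 = 2.29733e+08
L_total = 10*log10(2.29733e+08) = 83.612 dB


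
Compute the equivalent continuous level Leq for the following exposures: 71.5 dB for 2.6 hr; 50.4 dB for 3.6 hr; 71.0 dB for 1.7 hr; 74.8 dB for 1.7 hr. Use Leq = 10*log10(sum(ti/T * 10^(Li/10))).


T_total = 2.6 + 3.6 + 1.7 + 1.7 = 9.6 hr
(2.6/9.6) * 10^(71.5/10) = 3.82562e+06
(3.6/9.6) * 10^(50.4/10) = 41117.9
(1.7/9.6) * 10^(71.0/10) = 2.22935e+06
(1.7/9.6) * 10^(74.8/10) = 5.34783e+06
Sum = 3.82562e+06 + 41117.9 + 2.22935e+06 + 5.34783e+06 = 1.14439e+07
Leq = 10*log10(1.14439e+07) = 70.586 dB


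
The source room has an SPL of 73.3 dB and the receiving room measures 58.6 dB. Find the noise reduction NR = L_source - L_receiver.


NR = L_source - L_receiver (difference between source and receiving room levels)
NR = 73.3 - 58.6 = 14.7 dB


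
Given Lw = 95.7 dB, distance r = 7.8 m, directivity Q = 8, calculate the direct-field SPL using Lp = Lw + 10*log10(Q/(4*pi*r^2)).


4*pi*r^2 = 4*pi*7.8^2 = 764.538 m^2
Q / (4*pi*r^2) = 8 / 764.538 = 0.0104638
Lp = 95.7 + 10*log10(0.0104638) = 75.897 dB


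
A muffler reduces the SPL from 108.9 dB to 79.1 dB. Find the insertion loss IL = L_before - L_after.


Insertion loss = SPL without muffler - SPL with muffler
IL = 108.9 - 79.1 = 29.8 dB


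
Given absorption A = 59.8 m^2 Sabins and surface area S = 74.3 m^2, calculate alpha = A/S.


Absorption coefficient = absorbed power / incident power
alpha = A / S = 59.8 / 74.3 = 0.80485


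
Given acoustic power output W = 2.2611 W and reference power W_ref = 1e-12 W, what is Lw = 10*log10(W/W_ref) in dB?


W / W_ref = 2.2611 / 1e-12 = 2.2611e+12
Lw = 10 * log10(2.2611e+12) = 123.54 dB


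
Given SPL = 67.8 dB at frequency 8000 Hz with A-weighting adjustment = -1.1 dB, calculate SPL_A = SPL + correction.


A-weighting table: 8000 Hz -> -1.1 dB correction
SPL_A = SPL + correction = 67.8 + (-1.1) = 66.7 dBA


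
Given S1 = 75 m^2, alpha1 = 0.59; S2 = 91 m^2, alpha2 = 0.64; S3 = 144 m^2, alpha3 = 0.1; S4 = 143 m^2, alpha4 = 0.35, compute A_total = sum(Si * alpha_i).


75 * 0.59 = 44.25
91 * 0.64 = 58.24
144 * 0.1 = 14.4
143 * 0.35 = 50.05
A_total = 44.25 + 58.24 + 14.4 + 50.05 = 166.94 m^2


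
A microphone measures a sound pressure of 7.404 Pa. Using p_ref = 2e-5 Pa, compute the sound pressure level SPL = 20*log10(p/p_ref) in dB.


p / p_ref = 7.404 / 2e-5 = 370200
SPL = 20 * log10(370200) = 111.37 dB


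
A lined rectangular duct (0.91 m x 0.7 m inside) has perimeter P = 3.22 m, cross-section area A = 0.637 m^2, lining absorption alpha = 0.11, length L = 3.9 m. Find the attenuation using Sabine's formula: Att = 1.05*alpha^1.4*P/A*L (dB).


alpha^1.4 = 0.11^1.4 = 0.0454935
Attenuation rate = 1.05 * alpha^1.4 * P / A
= 1.05 * 0.0454935 * 3.22 / 0.637 = 0.241466 dB/m
Total Att = 0.241466 * 3.9 = 0.94172 dB


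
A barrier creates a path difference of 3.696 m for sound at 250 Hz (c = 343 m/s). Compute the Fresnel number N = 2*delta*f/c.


N = 2*delta*f/c = 2*delta/lambda, where lambda = c/f
lambda = 343 / 250 = 1.372 m
N = 2 * 3.696 / 1.372 = 5.3878


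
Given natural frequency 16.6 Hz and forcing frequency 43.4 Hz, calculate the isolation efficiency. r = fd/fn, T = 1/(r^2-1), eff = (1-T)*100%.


r = 43.4 / 16.6 = 2.61446
r^2 - 1 = 2.61446^2 - 1 = 5.8354
T = 1/5.8354 = 0.171368
Efficiency = (1 - 0.171368)*100 = 82.863 %


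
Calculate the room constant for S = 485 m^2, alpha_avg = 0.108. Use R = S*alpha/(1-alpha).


R = 485 * 0.108 / (1 - 0.108) = 58.722 m^2


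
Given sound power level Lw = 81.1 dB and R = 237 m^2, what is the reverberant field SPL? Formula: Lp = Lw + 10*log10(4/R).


4/R = 4/237 = 0.0168776
Lp = 81.1 + 10*log10(0.0168776) = 63.373 dB


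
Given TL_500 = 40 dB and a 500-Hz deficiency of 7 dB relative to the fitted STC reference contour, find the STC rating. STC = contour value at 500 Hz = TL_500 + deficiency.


By ASTM E413, STC = value of the fitted reference contour at 500 Hz.
Contour value at 500 Hz = TL_500 + deficiency = 40 + 7 = 47
STC = 47


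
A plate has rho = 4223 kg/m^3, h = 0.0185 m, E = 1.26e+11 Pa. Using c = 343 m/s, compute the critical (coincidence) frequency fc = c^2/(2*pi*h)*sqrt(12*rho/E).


12*rho/E = 12*4223/1.26e+11 = 4.0219e-07
sqrt(12*rho/E) = sqrt(4.0219e-07) = 0.000634185
c^2/(2*pi*h) = 343^2/(2*pi*0.0185) = 1.01213e+06
fc = 1.01213e+06 * 0.000634185 = 641.88 Hz


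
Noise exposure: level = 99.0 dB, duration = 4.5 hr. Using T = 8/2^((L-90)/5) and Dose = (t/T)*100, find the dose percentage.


T_allowed = 8 / 2^((99.0 - 90)/5) = 2.2974 hr
Dose = 4.5 / 2.2974 * 100 = 195.87 %


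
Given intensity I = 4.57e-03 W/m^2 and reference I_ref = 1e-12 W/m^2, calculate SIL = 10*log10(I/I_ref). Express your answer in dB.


I / I_ref = 4.57e-03 / 1e-12 = 4.57e+09
SIL = 10 * log10(4.57e+09) = 96.599 dB


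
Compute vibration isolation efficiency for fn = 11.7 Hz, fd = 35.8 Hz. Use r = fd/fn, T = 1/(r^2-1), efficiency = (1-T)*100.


r = 35.8 / 11.7 = 3.05983
r^2 - 1 = 3.05983^2 - 1 = 8.36256
T = 1/8.36256 = 0.119581
Efficiency = (1 - 0.119581)*100 = 88.042 %


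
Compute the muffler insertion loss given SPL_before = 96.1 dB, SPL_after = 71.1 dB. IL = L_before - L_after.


Insertion loss = SPL without muffler - SPL with muffler
IL = 96.1 - 71.1 = 25 dB


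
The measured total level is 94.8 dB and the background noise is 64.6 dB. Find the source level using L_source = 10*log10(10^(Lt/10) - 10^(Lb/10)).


10^(94.8/10) = 3.01995e+09
10^(64.6/10) = 2.88403e+06
Difference = 3.01995e+09 - 2.88403e+06 = 3.01707e+09
L_source = 10*log10(3.01707e+09) = 94.796 dB


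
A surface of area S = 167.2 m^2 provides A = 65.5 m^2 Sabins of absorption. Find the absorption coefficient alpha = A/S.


Absorption coefficient = absorbed power / incident power
alpha = A / S = 65.5 / 167.2 = 0.39175


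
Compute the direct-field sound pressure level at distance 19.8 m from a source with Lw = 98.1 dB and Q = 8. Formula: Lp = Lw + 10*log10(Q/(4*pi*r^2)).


4*pi*r^2 = 4*pi*19.8^2 = 4926.52 m^2
Q / (4*pi*r^2) = 8 / 4926.52 = 0.00162386
Lp = 98.1 + 10*log10(0.00162386) = 70.205 dB


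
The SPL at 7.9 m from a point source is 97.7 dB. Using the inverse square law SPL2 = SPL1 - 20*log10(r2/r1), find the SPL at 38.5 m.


r2/r1 = 38.5/7.9 = 4.87342
Correction = 20*log10(4.87342) = 13.7567 dB
SPL2 = 97.7 - 13.7567 = 83.943 dB


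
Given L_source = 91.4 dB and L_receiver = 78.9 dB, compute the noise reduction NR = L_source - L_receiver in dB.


NR = L_source - L_receiver (difference between source and receiving room levels)
NR = 91.4 - 78.9 = 12.5 dB


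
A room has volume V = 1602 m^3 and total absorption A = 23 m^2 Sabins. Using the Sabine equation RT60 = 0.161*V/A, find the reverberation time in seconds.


RT60 = 0.161 * 1602 / 23 = 11.214 s


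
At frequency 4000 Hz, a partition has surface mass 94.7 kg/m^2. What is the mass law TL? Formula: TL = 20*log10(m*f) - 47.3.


m * f = 94.7 * 4000 = 378800
20*log10(378800) = 111.568 dB
TL = 111.568 - 47.3 = 64.268 dB


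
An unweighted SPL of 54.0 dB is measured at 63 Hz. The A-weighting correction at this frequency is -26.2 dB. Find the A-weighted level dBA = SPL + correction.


A-weighting table: 63 Hz -> -26.2 dB correction
SPL_A = SPL + correction = 54.0 + (-26.2) = 27.8 dBA


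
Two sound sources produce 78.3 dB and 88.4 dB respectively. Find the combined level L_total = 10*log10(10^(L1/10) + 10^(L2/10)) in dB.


10^(78.3/10) = 6.76083e+07
10^(88.4/10) = 6.91831e+08
Sum = 6.76083e+07 + 6.91831e+08 = 7.59439e+08
L_total = 10*log10(7.59439e+08) = 88.805 dB


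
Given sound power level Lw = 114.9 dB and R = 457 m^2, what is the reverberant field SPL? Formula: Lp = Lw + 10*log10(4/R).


4/R = 4/457 = 0.00875274
Lp = 114.9 + 10*log10(0.00875274) = 94.321 dB


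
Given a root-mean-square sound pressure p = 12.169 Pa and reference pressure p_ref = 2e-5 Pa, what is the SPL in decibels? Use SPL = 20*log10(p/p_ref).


p / p_ref = 12.169 / 2e-5 = 608450
SPL = 20 * log10(608450) = 115.68 dB


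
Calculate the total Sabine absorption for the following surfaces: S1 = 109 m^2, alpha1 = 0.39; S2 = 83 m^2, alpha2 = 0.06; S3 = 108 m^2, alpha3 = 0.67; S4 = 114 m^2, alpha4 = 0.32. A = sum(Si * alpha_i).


109 * 0.39 = 42.51
83 * 0.06 = 4.98
108 * 0.67 = 72.36
114 * 0.32 = 36.48
A_total = 42.51 + 4.98 + 72.36 + 36.48 = 156.33 m^2


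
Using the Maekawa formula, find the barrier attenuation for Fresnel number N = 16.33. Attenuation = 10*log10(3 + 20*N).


3 + 20*N = 3 + 20*16.33 = 329.6
Att = 10*log10(329.6) = 25.18 dB


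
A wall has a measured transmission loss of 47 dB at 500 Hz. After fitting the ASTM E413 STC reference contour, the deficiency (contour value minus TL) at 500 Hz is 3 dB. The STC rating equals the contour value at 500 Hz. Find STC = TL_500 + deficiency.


By ASTM E413, STC = value of the fitted reference contour at 500 Hz.
Contour value at 500 Hz = TL_500 + deficiency = 47 + 3 = 50
STC = 50


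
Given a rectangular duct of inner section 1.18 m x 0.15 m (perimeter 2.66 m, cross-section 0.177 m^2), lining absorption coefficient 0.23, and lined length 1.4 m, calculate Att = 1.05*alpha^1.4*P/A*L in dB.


alpha^1.4 = 0.23^1.4 = 0.127767
Attenuation rate = 1.05 * alpha^1.4 * P / A
= 1.05 * 0.127767 * 2.66 / 0.177 = 2.01612 dB/m
Total Att = 2.01612 * 1.4 = 2.8226 dB


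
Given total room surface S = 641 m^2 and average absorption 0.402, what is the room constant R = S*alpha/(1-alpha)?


R = 641 * 0.402 / (1 - 0.402) = 430.91 m^2


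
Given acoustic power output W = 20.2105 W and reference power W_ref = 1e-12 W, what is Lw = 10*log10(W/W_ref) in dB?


W / W_ref = 20.2105 / 1e-12 = 2.02105e+13
Lw = 10 * log10(2.02105e+13) = 133.06 dB


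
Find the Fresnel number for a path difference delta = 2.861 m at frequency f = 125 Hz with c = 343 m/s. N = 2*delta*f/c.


N = 2*delta*f/c = 2*delta/lambda, where lambda = c/f
lambda = 343 / 125 = 2.744 m
N = 2 * 2.861 / 2.744 = 2.0853


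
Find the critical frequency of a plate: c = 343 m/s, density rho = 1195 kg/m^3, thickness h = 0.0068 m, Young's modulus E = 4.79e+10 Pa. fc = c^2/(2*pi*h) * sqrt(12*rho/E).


12*rho/E = 12*1195/4.79e+10 = 2.99374e-07
sqrt(12*rho/E) = sqrt(2.99374e-07) = 0.000547151
c^2/(2*pi*h) = 343^2/(2*pi*0.0068) = 2.75359e+06
fc = 2.75359e+06 * 0.000547151 = 1506.6 Hz


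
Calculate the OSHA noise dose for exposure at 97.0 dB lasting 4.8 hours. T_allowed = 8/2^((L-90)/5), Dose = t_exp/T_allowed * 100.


T_allowed = 8 / 2^((97.0 - 90)/5) = 3.03143 hr
Dose = 4.8 / 3.03143 * 100 = 158.34 %


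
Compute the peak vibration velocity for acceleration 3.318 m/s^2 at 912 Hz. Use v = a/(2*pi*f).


omega = 2*pi*f = 2*pi*912 = 5730.27 rad/s
v = a / omega = 3.318 / 5730.27 = 0.00057903 m/s


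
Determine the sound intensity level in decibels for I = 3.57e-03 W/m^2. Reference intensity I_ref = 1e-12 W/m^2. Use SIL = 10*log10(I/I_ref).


I / I_ref = 3.57e-03 / 1e-12 = 3.57e+09
SIL = 10 * log10(3.57e+09) = 95.527 dB


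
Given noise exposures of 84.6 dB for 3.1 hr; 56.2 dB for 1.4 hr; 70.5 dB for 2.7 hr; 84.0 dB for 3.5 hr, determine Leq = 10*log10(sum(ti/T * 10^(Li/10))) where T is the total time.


T_total = 3.1 + 1.4 + 2.7 + 3.5 = 10.7 hr
(3.1/10.7) * 10^(84.6/10) = 8.35561e+07
(1.4/10.7) * 10^(56.2/10) = 54543.7
(2.7/10.7) * 10^(70.5/10) = 2.83126e+06
(3.5/10.7) * 10^(84.0/10) = 8.21645e+07
Sum = 8.35561e+07 + 54543.7 + 2.83126e+06 + 8.21645e+07 = 1.68606e+08
Leq = 10*log10(1.68606e+08) = 82.269 dB


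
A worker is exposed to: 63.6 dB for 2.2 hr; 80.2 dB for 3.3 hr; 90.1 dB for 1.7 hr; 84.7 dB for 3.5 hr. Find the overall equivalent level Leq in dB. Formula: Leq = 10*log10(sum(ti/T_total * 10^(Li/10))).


T_total = 2.2 + 3.3 + 1.7 + 3.5 = 10.7 hr
(2.2/10.7) * 10^(63.6/10) = 471020
(3.3/10.7) * 10^(80.2/10) = 3.22946e+07
(1.7/10.7) * 10^(90.1/10) = 1.62579e+08
(3.5/10.7) * 10^(84.7/10) = 9.65349e+07
Sum = 471020 + 3.22946e+07 + 1.62579e+08 + 9.65349e+07 = 2.9188e+08
Leq = 10*log10(2.9188e+08) = 84.652 dB


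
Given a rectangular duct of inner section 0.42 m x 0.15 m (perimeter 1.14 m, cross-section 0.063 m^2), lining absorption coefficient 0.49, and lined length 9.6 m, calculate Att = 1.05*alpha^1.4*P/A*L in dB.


alpha^1.4 = 0.49^1.4 = 0.368362
Attenuation rate = 1.05 * alpha^1.4 * P / A
= 1.05 * 0.368362 * 1.14 / 0.063 = 6.99888 dB/m
Total Att = 6.99888 * 9.6 = 67.189 dB


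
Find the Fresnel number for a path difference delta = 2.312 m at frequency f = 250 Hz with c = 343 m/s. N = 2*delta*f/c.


N = 2*delta*f/c = 2*delta/lambda, where lambda = c/f
lambda = 343 / 250 = 1.372 m
N = 2 * 2.312 / 1.372 = 3.3703


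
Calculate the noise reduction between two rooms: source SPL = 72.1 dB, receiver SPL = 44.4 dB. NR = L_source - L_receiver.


NR = L_source - L_receiver (difference between source and receiving room levels)
NR = 72.1 - 44.4 = 27.7 dB


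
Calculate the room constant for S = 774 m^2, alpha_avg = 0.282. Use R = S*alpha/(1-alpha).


R = 774 * 0.282 / (1 - 0.282) = 303.99 m^2


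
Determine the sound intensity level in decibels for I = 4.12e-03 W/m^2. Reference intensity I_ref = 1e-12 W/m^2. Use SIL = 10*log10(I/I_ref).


I / I_ref = 4.12e-03 / 1e-12 = 4.12e+09
SIL = 10 * log10(4.12e+09) = 96.149 dB


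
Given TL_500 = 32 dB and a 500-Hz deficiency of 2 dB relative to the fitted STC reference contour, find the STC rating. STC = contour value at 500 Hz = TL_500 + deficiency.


By ASTM E413, STC = value of the fitted reference contour at 500 Hz.
Contour value at 500 Hz = TL_500 + deficiency = 32 + 2 = 34
STC = 34


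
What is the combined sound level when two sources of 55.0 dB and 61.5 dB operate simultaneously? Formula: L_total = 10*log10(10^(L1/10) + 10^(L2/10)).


10^(55.0/10) = 316228
10^(61.5/10) = 1.41254e+06
Sum = 316228 + 1.41254e+06 = 1.72877e+06
L_total = 10*log10(1.72877e+06) = 62.377 dB


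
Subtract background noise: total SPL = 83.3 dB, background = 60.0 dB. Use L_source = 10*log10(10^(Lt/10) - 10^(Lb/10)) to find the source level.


10^(83.3/10) = 2.13796e+08
10^(60.0/10) = 1e+06
Difference = 2.13796e+08 - 1e+06 = 2.12796e+08
L_source = 10*log10(2.12796e+08) = 83.28 dB


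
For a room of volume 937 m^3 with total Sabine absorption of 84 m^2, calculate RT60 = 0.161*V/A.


RT60 = 0.161 * 937 / 84 = 1.7959 s


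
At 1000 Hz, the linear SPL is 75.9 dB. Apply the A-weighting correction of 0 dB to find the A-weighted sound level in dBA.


A-weighting table: 1000 Hz -> 0 dB correction
SPL_A = SPL + correction = 75.9 + (0) = 75.9 dBA


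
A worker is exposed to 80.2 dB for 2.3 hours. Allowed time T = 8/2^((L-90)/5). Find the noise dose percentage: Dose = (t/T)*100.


T_allowed = 8 / 2^((80.2 - 90)/5) = 31.125 hr
Dose = 2.3 / 31.125 * 100 = 7.3896 %


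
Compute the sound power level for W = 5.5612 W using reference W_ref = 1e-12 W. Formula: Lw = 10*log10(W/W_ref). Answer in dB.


W / W_ref = 5.5612 / 1e-12 = 5.5612e+12
Lw = 10 * log10(5.5612e+12) = 127.45 dB


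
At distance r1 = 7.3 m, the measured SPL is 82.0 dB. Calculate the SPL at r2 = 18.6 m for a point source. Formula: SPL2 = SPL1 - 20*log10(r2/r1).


r2/r1 = 18.6/7.3 = 2.54795
Correction = 20*log10(2.54795) = 8.12382 dB
SPL2 = 82.0 - 8.12382 = 73.876 dB


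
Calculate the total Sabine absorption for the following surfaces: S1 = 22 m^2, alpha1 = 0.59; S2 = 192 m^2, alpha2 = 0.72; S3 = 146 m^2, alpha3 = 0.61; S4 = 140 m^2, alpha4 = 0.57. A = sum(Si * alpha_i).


22 * 0.59 = 12.98
192 * 0.72 = 138.24
146 * 0.61 = 89.06
140 * 0.57 = 79.8
A_total = 12.98 + 138.24 + 89.06 + 79.8 = 320.08 m^2


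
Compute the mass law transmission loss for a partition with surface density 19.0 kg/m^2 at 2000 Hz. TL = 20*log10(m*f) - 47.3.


m * f = 19.0 * 2000 = 38000
20*log10(38000) = 91.5957 dB
TL = 91.5957 - 47.3 = 44.296 dB


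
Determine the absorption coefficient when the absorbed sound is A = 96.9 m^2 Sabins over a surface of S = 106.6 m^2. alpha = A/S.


Absorption coefficient = absorbed power / incident power
alpha = A / S = 96.9 / 106.6 = 0.90901


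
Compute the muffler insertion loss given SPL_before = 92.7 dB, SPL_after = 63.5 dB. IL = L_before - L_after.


Insertion loss = SPL without muffler - SPL with muffler
IL = 92.7 - 63.5 = 29.2 dB


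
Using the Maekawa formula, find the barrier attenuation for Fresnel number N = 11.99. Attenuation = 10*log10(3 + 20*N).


3 + 20*N = 3 + 20*11.99 = 242.8
Att = 10*log10(242.8) = 23.852 dB


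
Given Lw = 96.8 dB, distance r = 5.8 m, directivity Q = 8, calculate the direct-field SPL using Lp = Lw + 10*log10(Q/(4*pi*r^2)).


4*pi*r^2 = 4*pi*5.8^2 = 422.733 m^2
Q / (4*pi*r^2) = 8 / 422.733 = 0.0189245
Lp = 96.8 + 10*log10(0.0189245) = 79.57 dB


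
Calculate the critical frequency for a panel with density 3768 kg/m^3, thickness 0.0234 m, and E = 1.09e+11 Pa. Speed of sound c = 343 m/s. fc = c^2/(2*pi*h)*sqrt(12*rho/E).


12*rho/E = 12*3768/1.09e+11 = 4.14826e-07
sqrt(12*rho/E) = sqrt(4.14826e-07) = 0.00064407
c^2/(2*pi*h) = 343^2/(2*pi*0.0234) = 800189
fc = 800189 * 0.00064407 = 515.38 Hz


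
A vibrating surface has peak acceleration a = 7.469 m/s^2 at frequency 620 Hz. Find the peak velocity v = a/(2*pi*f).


omega = 2*pi*f = 2*pi*620 = 3895.57 rad/s
v = a / omega = 7.469 / 3895.57 = 0.0019173 m/s


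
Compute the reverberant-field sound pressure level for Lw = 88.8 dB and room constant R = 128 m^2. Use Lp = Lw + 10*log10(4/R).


4/R = 4/128 = 0.03125
Lp = 88.8 + 10*log10(0.03125) = 73.749 dB


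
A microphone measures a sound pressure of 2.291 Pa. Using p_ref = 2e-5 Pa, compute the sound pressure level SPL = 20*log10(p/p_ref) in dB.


p / p_ref = 2.291 / 2e-5 = 114550
SPL = 20 * log10(114550) = 101.18 dB


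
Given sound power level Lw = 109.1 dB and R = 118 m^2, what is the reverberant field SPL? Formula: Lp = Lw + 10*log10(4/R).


4/R = 4/118 = 0.0338983
Lp = 109.1 + 10*log10(0.0338983) = 94.402 dB


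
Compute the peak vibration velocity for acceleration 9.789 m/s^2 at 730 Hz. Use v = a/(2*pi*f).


omega = 2*pi*f = 2*pi*730 = 4586.73 rad/s
v = a / omega = 9.789 / 4586.73 = 0.0021342 m/s


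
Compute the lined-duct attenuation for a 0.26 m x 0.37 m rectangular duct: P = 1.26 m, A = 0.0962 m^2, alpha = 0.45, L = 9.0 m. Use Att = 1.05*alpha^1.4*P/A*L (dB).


alpha^1.4 = 0.45^1.4 = 0.326962
Attenuation rate = 1.05 * alpha^1.4 * P / A
= 1.05 * 0.326962 * 1.26 / 0.0962 = 4.49658 dB/m
Total Att = 4.49658 * 9.0 = 40.469 dB


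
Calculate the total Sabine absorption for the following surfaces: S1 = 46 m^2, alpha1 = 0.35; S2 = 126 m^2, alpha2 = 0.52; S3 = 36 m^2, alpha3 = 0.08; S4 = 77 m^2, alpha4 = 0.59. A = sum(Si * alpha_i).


46 * 0.35 = 16.1
126 * 0.52 = 65.52
36 * 0.08 = 2.88
77 * 0.59 = 45.43
A_total = 16.1 + 65.52 + 2.88 + 45.43 = 129.93 m^2


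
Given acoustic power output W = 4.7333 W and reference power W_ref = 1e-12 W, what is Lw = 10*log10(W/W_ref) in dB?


W / W_ref = 4.7333 / 1e-12 = 4.7333e+12
Lw = 10 * log10(4.7333e+12) = 126.75 dB


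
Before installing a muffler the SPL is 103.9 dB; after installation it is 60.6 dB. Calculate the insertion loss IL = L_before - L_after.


Insertion loss = SPL without muffler - SPL with muffler
IL = 103.9 - 60.6 = 43.3 dB


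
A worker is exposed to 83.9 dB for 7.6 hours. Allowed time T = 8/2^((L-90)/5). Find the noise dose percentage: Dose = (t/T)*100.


T_allowed = 8 / 2^((83.9 - 90)/5) = 18.6357 hr
Dose = 7.6 / 18.6357 * 100 = 40.782 %


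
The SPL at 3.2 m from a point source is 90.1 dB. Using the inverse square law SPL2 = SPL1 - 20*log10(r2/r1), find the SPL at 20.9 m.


r2/r1 = 20.9/3.2 = 6.53125
Correction = 20*log10(6.53125) = 16.2999 dB
SPL2 = 90.1 - 16.2999 = 73.8 dB


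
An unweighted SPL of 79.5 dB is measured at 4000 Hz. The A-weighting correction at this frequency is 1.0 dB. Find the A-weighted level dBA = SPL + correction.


A-weighting table: 4000 Hz -> 1.0 dB correction
SPL_A = SPL + correction = 79.5 + (1.0) = 80.5 dBA


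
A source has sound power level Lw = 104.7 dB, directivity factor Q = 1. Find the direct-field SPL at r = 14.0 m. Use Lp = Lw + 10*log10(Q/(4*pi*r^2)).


4*pi*r^2 = 4*pi*14.0^2 = 2463.01 m^2
Q / (4*pi*r^2) = 1 / 2463.01 = 0.000406007
Lp = 104.7 + 10*log10(0.000406007) = 70.785 dB


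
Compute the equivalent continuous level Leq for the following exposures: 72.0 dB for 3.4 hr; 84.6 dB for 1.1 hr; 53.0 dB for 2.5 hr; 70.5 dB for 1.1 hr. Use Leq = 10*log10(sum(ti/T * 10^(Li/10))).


T_total = 3.4 + 1.1 + 2.5 + 1.1 = 8.1 hr
(3.4/8.1) * 10^(72.0/10) = 6.65264e+06
(1.1/8.1) * 10^(84.6/10) = 3.91659e+07
(2.5/8.1) * 10^(53.0/10) = 61582.2
(1.1/8.1) * 10^(70.5/10) = 1.52373e+06
Sum = 6.65264e+06 + 3.91659e+07 + 61582.2 + 1.52373e+06 = 4.74039e+07
Leq = 10*log10(4.74039e+07) = 76.758 dB


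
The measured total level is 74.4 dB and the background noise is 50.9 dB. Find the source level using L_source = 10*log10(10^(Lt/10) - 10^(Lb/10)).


10^(74.4/10) = 2.75423e+07
10^(50.9/10) = 123027
Difference = 2.75423e+07 - 123027 = 2.74193e+07
L_source = 10*log10(2.74193e+07) = 74.381 dB


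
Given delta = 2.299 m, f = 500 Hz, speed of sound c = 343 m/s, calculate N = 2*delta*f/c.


N = 2*delta*f/c = 2*delta/lambda, where lambda = c/f
lambda = 343 / 500 = 0.686 m
N = 2 * 2.299 / 0.686 = 6.7026


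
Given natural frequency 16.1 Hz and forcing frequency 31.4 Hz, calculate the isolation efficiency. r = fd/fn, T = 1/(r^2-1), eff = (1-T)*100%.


r = 31.4 / 16.1 = 1.95031
r^2 - 1 = 1.95031^2 - 1 = 2.80371
T = 1/2.80371 = 0.35667
Efficiency = (1 - 0.35667)*100 = 64.333 %


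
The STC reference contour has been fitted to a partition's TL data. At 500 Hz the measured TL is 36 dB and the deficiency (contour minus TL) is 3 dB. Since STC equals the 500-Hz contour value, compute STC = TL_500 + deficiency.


By ASTM E413, STC = value of the fitted reference contour at 500 Hz.
Contour value at 500 Hz = TL_500 + deficiency = 36 + 3 = 39
STC = 39


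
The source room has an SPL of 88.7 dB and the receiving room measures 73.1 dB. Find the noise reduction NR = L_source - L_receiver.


NR = L_source - L_receiver (difference between source and receiving room levels)
NR = 88.7 - 73.1 = 15.6 dB


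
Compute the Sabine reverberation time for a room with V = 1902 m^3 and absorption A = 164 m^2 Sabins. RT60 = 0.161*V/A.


RT60 = 0.161 * 1902 / 164 = 1.8672 s


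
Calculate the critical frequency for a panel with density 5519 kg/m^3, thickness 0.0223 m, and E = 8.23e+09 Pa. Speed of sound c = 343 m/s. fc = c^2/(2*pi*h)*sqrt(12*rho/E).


12*rho/E = 12*5519/8.23e+09 = 8.04714e-06
sqrt(12*rho/E) = sqrt(8.04714e-06) = 0.00283675
c^2/(2*pi*h) = 343^2/(2*pi*0.0223) = 839660
fc = 839660 * 0.00283675 = 2381.9 Hz


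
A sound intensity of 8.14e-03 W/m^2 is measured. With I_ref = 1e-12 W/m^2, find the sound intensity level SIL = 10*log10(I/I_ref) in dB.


I / I_ref = 8.14e-03 / 1e-12 = 8.14e+09
SIL = 10 * log10(8.14e+09) = 99.106 dB


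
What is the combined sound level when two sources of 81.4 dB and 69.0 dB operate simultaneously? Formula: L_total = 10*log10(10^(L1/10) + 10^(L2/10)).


10^(81.4/10) = 1.38038e+08
10^(69.0/10) = 7.94328e+06
Sum = 1.38038e+08 + 7.94328e+06 = 1.45981e+08
L_total = 10*log10(1.45981e+08) = 81.643 dB


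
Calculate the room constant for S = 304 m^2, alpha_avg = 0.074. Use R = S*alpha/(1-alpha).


R = 304 * 0.074 / (1 - 0.074) = 24.294 m^2


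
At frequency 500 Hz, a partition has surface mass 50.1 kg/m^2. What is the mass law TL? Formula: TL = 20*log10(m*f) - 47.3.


m * f = 50.1 * 500 = 25050
20*log10(25050) = 87.9762 dB
TL = 87.9762 - 47.3 = 40.676 dB


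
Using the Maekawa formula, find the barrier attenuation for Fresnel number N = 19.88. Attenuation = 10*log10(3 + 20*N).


3 + 20*N = 3 + 20*19.88 = 400.6
Att = 10*log10(400.6) = 26.027 dB


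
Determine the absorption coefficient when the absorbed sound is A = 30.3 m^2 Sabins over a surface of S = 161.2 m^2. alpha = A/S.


Absorption coefficient = absorbed power / incident power
alpha = A / S = 30.3 / 161.2 = 0.18797


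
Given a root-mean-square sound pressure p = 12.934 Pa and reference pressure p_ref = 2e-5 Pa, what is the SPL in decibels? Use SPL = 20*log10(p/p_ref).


p / p_ref = 12.934 / 2e-5 = 646700
SPL = 20 * log10(646700) = 116.21 dB


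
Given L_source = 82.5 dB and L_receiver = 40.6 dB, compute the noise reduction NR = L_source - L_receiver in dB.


NR = L_source - L_receiver (difference between source and receiving room levels)
NR = 82.5 - 40.6 = 41.9 dB


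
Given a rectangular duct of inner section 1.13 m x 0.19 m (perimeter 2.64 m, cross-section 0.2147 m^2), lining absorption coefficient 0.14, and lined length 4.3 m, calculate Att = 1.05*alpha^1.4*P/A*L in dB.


alpha^1.4 = 0.14^1.4 = 0.0637645
Attenuation rate = 1.05 * alpha^1.4 * P / A
= 1.05 * 0.0637645 * 2.64 / 0.2147 = 0.823266 dB/m
Total Att = 0.823266 * 4.3 = 3.54 dB


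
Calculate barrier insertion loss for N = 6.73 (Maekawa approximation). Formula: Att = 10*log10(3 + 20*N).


3 + 20*N = 3 + 20*6.73 = 137.6
Att = 10*log10(137.6) = 21.386 dB


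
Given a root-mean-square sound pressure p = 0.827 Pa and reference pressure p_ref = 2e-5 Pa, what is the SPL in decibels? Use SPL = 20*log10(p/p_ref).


p / p_ref = 0.827 / 2e-5 = 41350
SPL = 20 * log10(41350) = 92.33 dB


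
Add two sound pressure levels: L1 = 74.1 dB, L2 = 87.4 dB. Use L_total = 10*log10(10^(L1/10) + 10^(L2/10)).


10^(74.1/10) = 2.5704e+07
10^(87.4/10) = 5.49541e+08
Sum = 2.5704e+07 + 5.49541e+08 = 5.75245e+08
L_total = 10*log10(5.75245e+08) = 87.599 dB


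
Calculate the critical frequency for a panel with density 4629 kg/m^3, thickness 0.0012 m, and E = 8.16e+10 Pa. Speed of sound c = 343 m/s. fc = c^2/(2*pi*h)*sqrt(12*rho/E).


12*rho/E = 12*4629/8.16e+10 = 6.80735e-07
sqrt(12*rho/E) = sqrt(6.80735e-07) = 0.000825067
c^2/(2*pi*h) = 343^2/(2*pi*0.0012) = 1.56037e+07
fc = 1.56037e+07 * 0.000825067 = 12874 Hz


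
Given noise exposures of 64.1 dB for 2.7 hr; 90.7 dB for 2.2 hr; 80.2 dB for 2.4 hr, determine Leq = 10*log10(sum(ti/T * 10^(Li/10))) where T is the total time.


T_total = 2.7 + 2.2 + 2.4 = 7.3 hr
(2.7/7.3) * 10^(64.1/10) = 950694
(2.2/7.3) * 10^(90.7/10) = 3.54079e+08
(2.4/7.3) * 10^(80.2/10) = 3.44261e+07
Sum = 950694 + 3.54079e+08 + 3.44261e+07 = 3.89456e+08
Leq = 10*log10(3.89456e+08) = 85.905 dB


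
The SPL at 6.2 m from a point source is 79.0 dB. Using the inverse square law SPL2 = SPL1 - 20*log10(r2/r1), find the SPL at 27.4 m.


r2/r1 = 27.4/6.2 = 4.41935
Correction = 20*log10(4.41935) = 12.9072 dB
SPL2 = 79.0 - 12.9072 = 66.093 dB


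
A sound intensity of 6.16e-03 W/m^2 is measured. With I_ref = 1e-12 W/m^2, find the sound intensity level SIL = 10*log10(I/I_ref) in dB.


I / I_ref = 6.16e-03 / 1e-12 = 6.16e+09
SIL = 10 * log10(6.16e+09) = 97.896 dB


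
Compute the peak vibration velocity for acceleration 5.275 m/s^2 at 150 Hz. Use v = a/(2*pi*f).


omega = 2*pi*f = 2*pi*150 = 942.478 rad/s
v = a / omega = 5.275 / 942.478 = 0.0055969 m/s


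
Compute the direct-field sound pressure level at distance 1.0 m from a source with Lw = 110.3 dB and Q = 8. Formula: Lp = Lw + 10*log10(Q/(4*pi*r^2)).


4*pi*r^2 = 4*pi*1.0^2 = 12.5664 m^2
Q / (4*pi*r^2) = 8 / 12.5664 = 0.636618
Lp = 110.3 + 10*log10(0.636618) = 108.34 dB


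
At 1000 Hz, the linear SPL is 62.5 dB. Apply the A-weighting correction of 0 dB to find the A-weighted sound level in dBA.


A-weighting table: 1000 Hz -> 0 dB correction
SPL_A = SPL + correction = 62.5 + (0) = 62.5 dBA


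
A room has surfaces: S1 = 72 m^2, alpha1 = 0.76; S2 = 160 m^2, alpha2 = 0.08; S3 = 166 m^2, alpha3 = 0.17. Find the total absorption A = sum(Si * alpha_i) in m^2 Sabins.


72 * 0.76 = 54.72
160 * 0.08 = 12.8
166 * 0.17 = 28.22
A_total = 54.72 + 12.8 + 28.22 = 95.74 m^2


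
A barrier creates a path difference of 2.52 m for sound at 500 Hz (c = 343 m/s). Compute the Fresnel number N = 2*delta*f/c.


N = 2*delta*f/c = 2*delta/lambda, where lambda = c/f
lambda = 343 / 500 = 0.686 m
N = 2 * 2.52 / 0.686 = 7.3469


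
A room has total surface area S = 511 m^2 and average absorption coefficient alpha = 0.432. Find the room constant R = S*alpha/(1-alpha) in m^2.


R = 511 * 0.432 / (1 - 0.432) = 388.65 m^2


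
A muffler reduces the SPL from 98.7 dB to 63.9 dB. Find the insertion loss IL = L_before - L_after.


Insertion loss = SPL without muffler - SPL with muffler
IL = 98.7 - 63.9 = 34.8 dB


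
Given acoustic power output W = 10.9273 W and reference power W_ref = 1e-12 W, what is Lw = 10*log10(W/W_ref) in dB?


W / W_ref = 10.9273 / 1e-12 = 1.09273e+13
Lw = 10 * log10(1.09273e+13) = 130.39 dB


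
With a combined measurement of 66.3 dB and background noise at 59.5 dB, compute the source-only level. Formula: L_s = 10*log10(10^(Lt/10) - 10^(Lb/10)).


10^(66.3/10) = 4.2658e+06
10^(59.5/10) = 891251
Difference = 4.2658e+06 - 891251 = 3.37455e+06
L_source = 10*log10(3.37455e+06) = 65.282 dB


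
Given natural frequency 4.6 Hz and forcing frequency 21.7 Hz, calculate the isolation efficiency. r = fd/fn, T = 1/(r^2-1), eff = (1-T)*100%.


r = 21.7 / 4.6 = 4.71739
r^2 - 1 = 4.71739^2 - 1 = 21.2538
T = 1/21.2538 = 0.0470504
Efficiency = (1 - 0.0470504)*100 = 95.295 %


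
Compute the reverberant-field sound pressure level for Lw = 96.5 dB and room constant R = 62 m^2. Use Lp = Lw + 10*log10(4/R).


4/R = 4/62 = 0.0645161
Lp = 96.5 + 10*log10(0.0645161) = 84.597 dB


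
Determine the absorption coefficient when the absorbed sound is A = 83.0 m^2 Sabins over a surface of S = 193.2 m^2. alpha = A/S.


Absorption coefficient = absorbed power / incident power
alpha = A / S = 83.0 / 193.2 = 0.42961


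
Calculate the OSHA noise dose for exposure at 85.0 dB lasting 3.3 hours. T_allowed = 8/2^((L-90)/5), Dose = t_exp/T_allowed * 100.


T_allowed = 8 / 2^((85.0 - 90)/5) = 16 hr
Dose = 3.3 / 16 * 100 = 20.625 %


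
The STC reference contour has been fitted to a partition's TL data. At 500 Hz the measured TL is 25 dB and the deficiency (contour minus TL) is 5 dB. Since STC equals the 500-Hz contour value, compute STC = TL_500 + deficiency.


By ASTM E413, STC = value of the fitted reference contour at 500 Hz.
Contour value at 500 Hz = TL_500 + deficiency = 25 + 5 = 30
STC = 30


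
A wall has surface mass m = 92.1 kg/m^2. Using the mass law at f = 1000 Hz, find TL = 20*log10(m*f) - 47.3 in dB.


m * f = 92.1 * 1000 = 92100
20*log10(92100) = 99.2852 dB
TL = 99.2852 - 47.3 = 51.985 dB


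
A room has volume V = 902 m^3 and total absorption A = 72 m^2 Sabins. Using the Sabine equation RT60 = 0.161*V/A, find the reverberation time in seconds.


RT60 = 0.161 * 902 / 72 = 2.017 s


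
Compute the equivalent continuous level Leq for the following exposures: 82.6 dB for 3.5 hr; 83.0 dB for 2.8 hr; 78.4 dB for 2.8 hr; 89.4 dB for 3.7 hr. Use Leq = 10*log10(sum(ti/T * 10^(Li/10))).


T_total = 3.5 + 2.8 + 2.8 + 3.7 = 12.8 hr
(3.5/12.8) * 10^(82.6/10) = 4.97574e+07
(2.8/12.8) * 10^(83.0/10) = 4.36464e+07
(2.8/12.8) * 10^(78.4/10) = 1.51338e+07
(3.7/12.8) * 10^(89.4/10) = 2.51763e+08
Sum = 4.97574e+07 + 4.36464e+07 + 1.51338e+07 + 2.51763e+08 = 3.60301e+08
Leq = 10*log10(3.60301e+08) = 85.567 dB


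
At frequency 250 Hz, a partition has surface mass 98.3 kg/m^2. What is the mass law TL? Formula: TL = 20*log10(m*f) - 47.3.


m * f = 98.3 * 250 = 24575
20*log10(24575) = 87.8099 dB
TL = 87.8099 - 47.3 = 40.51 dB


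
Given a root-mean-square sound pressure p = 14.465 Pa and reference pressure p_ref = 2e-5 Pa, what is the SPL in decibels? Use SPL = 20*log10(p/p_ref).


p / p_ref = 14.465 / 2e-5 = 723250
SPL = 20 * log10(723250) = 117.19 dB


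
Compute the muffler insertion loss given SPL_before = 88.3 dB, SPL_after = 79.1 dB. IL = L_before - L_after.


Insertion loss = SPL without muffler - SPL with muffler
IL = 88.3 - 79.1 = 9.2 dB


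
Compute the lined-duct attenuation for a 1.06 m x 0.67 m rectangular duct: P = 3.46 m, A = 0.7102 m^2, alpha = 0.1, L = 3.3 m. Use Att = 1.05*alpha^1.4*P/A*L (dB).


alpha^1.4 = 0.1^1.4 = 0.0398107
Attenuation rate = 1.05 * alpha^1.4 * P / A
= 1.05 * 0.0398107 * 3.46 / 0.7102 = 0.20365 dB/m
Total Att = 0.20365 * 3.3 = 0.67205 dB


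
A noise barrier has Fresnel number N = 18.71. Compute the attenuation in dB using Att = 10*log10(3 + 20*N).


3 + 20*N = 3 + 20*18.71 = 377.2
Att = 10*log10(377.2) = 25.766 dB


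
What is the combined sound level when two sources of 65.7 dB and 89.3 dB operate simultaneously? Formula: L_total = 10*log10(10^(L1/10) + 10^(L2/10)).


10^(65.7/10) = 3.71535e+06
10^(89.3/10) = 8.51138e+08
Sum = 3.71535e+06 + 8.51138e+08 = 8.54853e+08
L_total = 10*log10(8.54853e+08) = 89.319 dB


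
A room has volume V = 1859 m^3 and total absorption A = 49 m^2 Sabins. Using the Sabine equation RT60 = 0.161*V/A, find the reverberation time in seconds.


RT60 = 0.161 * 1859 / 49 = 6.1081 s


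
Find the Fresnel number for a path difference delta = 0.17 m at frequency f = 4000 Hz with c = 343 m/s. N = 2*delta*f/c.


N = 2*delta*f/c = 2*delta/lambda, where lambda = c/f
lambda = 343 / 4000 = 0.08575 m
N = 2 * 0.17 / 0.08575 = 3.965


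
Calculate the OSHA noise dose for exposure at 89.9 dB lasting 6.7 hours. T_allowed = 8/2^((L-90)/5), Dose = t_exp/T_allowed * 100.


T_allowed = 8 / 2^((89.9 - 90)/5) = 8.11168 hr
Dose = 6.7 / 8.11168 * 100 = 82.597 %


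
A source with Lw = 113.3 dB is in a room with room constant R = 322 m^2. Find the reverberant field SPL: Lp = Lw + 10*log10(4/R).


4/R = 4/322 = 0.0124224
Lp = 113.3 + 10*log10(0.0124224) = 94.242 dB


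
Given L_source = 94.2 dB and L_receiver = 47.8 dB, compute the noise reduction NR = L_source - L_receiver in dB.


NR = L_source - L_receiver (difference between source and receiving room levels)
NR = 94.2 - 47.8 = 46.4 dB


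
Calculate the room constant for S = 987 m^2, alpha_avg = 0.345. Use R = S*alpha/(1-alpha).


R = 987 * 0.345 / (1 - 0.345) = 519.87 m^2


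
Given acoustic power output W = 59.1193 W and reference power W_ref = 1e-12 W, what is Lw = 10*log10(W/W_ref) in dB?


W / W_ref = 59.1193 / 1e-12 = 5.91193e+13
Lw = 10 * log10(5.91193e+13) = 137.72 dB


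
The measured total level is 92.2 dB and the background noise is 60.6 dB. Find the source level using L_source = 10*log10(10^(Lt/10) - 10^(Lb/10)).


10^(92.2/10) = 1.65959e+09
10^(60.6/10) = 1.14815e+06
Difference = 1.65959e+09 - 1.14815e+06 = 1.65844e+09
L_source = 10*log10(1.65844e+09) = 92.197 dB


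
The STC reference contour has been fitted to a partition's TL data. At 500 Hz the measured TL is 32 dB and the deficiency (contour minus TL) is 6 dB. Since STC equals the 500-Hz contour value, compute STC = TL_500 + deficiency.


By ASTM E413, STC = value of the fitted reference contour at 500 Hz.
Contour value at 500 Hz = TL_500 + deficiency = 32 + 6 = 38
STC = 38


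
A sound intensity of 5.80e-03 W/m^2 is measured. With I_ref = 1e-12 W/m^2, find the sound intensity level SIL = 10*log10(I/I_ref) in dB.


I / I_ref = 5.80e-03 / 1e-12 = 5.8e+09
SIL = 10 * log10(5.8e+09) = 97.634 dB


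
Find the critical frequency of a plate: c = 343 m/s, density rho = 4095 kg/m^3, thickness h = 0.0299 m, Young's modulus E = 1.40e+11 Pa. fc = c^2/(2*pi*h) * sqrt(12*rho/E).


12*rho/E = 12*4095/1.40e+11 = 3.51e-07
sqrt(12*rho/E) = sqrt(3.51e-07) = 0.000592453
c^2/(2*pi*h) = 343^2/(2*pi*0.0299) = 626235
fc = 626235 * 0.000592453 = 371.01 Hz


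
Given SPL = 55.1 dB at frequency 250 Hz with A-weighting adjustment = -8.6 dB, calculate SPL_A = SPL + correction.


A-weighting table: 250 Hz -> -8.6 dB correction
SPL_A = SPL + correction = 55.1 + (-8.6) = 46.5 dBA


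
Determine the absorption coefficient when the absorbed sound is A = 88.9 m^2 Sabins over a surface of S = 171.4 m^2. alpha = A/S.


Absorption coefficient = absorbed power / incident power
alpha = A / S = 88.9 / 171.4 = 0.51867


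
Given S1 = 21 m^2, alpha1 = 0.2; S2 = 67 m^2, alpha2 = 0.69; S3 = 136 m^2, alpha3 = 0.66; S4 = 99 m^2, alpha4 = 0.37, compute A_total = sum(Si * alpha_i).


21 * 0.2 = 4.2
67 * 0.69 = 46.23
136 * 0.66 = 89.76
99 * 0.37 = 36.63
A_total = 4.2 + 46.23 + 89.76 + 36.63 = 176.82 m^2


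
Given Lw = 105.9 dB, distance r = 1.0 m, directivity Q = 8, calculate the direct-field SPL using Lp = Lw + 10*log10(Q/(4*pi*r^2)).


4*pi*r^2 = 4*pi*1.0^2 = 12.5664 m^2
Q / (4*pi*r^2) = 8 / 12.5664 = 0.636618
Lp = 105.9 + 10*log10(0.636618) = 103.94 dB


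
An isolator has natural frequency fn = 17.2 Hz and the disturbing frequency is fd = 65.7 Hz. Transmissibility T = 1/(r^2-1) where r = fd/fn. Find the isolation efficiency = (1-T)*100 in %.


r = 65.7 / 17.2 = 3.81977
r^2 - 1 = 3.81977^2 - 1 = 13.5906
T = 1/13.5906 = 0.0735803
Efficiency = (1 - 0.0735803)*100 = 92.642 %


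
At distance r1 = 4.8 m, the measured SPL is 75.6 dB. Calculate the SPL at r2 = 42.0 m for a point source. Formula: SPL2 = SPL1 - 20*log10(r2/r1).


r2/r1 = 42.0/4.8 = 8.75
Correction = 20*log10(8.75) = 18.8402 dB
SPL2 = 75.6 - 18.8402 = 56.76 dB


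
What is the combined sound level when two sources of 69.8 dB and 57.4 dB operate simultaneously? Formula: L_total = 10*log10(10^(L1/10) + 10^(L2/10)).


10^(69.8/10) = 9.54993e+06
10^(57.4/10) = 549541
Sum = 9.54993e+06 + 549541 = 1.00995e+07
L_total = 10*log10(1.00995e+07) = 70.043 dB


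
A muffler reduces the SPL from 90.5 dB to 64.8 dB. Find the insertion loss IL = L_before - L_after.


Insertion loss = SPL without muffler - SPL with muffler
IL = 90.5 - 64.8 = 25.7 dB


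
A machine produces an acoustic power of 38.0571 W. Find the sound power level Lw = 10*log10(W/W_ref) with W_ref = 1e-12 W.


W / W_ref = 38.0571 / 1e-12 = 3.80571e+13
Lw = 10 * log10(3.80571e+13) = 135.8 dB


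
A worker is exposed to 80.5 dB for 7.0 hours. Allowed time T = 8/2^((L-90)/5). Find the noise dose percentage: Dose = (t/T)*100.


T_allowed = 8 / 2^((80.5 - 90)/5) = 29.8571 hr
Dose = 7.0 / 29.8571 * 100 = 23.445 %
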